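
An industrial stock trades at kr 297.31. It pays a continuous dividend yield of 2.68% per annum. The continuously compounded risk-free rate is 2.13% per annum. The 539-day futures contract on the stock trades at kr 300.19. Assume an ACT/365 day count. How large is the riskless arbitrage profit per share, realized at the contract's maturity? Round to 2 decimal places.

Fair futures: F* = S·e^(carry·T), with carry = (r − q) = 0.0213 − 0.0268 = -0.0055
F* = 297.31 · e^(-0.0055 × 539/365) = 297.31 · e^-0.008122 = 297.31 × 0.991911 = kr 294.9051
Market kr 300.19 > fair kr 294.9051: forward overpriced → cash-and-carry (buy spot, short the forward).
At maturity, profit = |F_mkt − F*| = |300.19 − 294.9051| = kr 5.28 per share

kr 5.28 per share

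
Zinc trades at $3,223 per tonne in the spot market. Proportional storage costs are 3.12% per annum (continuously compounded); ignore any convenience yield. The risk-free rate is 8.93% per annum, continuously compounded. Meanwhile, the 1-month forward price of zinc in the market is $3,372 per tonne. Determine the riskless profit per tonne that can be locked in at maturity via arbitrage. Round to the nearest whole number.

$116 per tonne

Fair forward: F* = S·e^(carry·T), with carry = (r + u) = 0.0893 + 0.0312 = 0.1205
F* = 3223 · e^(0.1205 × 1/12) = 3223 · e^0.010042 = 3223 × 1.010093 = $3255.5297
Market $3372 > fair $3255.5297: forward overpriced → cash-and-carry (buy spot, short the forward).
At maturity, profit = |F_mkt − F*| = |3372 − 3255.5297| = $116 per tonne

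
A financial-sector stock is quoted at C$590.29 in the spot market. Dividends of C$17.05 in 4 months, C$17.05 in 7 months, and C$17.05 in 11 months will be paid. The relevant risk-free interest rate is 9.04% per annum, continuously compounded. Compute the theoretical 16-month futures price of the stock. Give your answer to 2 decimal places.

C$611.29

PV(dividends) I = 17.05·e^(−0.0904·4/12) + 17.05·e^(−0.0904·7/12) + 17.05·e^(−0.0904·11/12)
I = 16.5439 + 16.1742 + 15.6941 = 48.4122
F = (S − I)·e^(rT) = (590.29 − 48.4122) · e^(0.0904·16/12)
= 541.8778 · e^0.120533 = 541.8778 × 1.128098 = C$611.29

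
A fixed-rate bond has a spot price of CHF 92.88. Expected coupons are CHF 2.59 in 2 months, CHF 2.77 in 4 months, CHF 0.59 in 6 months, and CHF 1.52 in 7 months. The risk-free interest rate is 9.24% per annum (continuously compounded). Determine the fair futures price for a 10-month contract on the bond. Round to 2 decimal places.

CHF 92.49

PV(coupons) I = 2.59·e^(−0.0924·2/12) + 2.77·e^(−0.0924·4/12) + 0.59·e^(−0.0924·6/12) + 1.52·e^(−0.0924·7/12)
I = 2.5504 + 2.6860 + 0.5634 + 1.4402 = 7.2400
F = (S − I)·e^(rT) = (92.88 − 7.2400) · e^(0.0924·10/12)
= 85.6400 · e^0.077000 = 85.6400 × 1.080042 = CHF 92.49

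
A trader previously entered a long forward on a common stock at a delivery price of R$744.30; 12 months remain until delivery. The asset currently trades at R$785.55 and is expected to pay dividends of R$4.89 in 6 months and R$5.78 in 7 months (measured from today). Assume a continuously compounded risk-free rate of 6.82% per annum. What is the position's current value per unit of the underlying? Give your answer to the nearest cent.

R$80.04

PV(remaining dividends) I = 4.89·e^(−0.0682·6/12) + 5.78·e^(−0.0682·7/12) = 10.2806
Current forward F = (S − I)·e^(rT) = (785.55 − 10.2806)·e^(0.0682·12/12) = 775.2694 × 1.070579 = 829.9871
Value (long) = (F − K)·e^(−rT) = (829.9871 − 744.30) × 0.934074 = 80.0381
Value = R$80.04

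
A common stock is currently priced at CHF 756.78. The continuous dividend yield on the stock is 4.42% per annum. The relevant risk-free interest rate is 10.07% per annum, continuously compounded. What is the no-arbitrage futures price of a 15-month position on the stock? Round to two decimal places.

F = S·e^((r − q)T) = 756.78 · e^((0.1007 − 0.0442) × 15/12)
= 756.78 · e^0.070625 = 756.78 × 1.073179
F = CHF 812.16

CHF 812.16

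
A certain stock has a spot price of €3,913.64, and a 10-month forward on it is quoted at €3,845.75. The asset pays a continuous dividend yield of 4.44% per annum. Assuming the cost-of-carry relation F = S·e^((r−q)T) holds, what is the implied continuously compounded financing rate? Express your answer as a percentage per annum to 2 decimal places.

2.34%

From F = S·e^((r−q)T): (r − q) = ln(F/S)/T
ln(3845.75/3913.64) = ln(0.982653) = -0.017499
(r − q) = -0.017499 / (10/12) = -0.020999
r = ln(F/S)/T + q = -0.020999 + 0.0444 = 0.023401
r = 2.34%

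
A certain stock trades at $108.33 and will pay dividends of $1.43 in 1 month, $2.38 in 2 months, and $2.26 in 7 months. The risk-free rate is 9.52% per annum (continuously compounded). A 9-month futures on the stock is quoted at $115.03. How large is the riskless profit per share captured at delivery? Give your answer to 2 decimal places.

PV(dividends) I = 1.43·e^(−0.0952·1/12) + 2.38·e^(−0.0952·2/12) + 2.26·e^(−0.0952·7/12) = 5.8992
Fair futures F* = (S − I)·e^(rT) = (108.33 − 5.8992)·e^0.071400 = 102.4308 × 1.074011 = 110.0118
Market $115.03 > fair 110.0118: forward overpriced → cash-and-carry (borrow at r, buy the stock and collect the dividends, short the forward).
Profit at T = |F_mkt − F*| = |115.03 − 110.0118| = $5.02 per share

$5.02 per share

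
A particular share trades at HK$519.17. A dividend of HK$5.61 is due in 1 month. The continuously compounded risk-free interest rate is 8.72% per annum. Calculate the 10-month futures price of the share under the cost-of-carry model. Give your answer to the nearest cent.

PV(dividends) I = 5.61·e^(−0.0872·1/12)
I = 5.5694
F = (S − I)·e^(rT) = (519.17 − 5.5694) · e^(0.0872·10/12)
= 513.6006 · e^0.072667 = 513.6006 × 1.075372 = HK$552.31

HK$552.31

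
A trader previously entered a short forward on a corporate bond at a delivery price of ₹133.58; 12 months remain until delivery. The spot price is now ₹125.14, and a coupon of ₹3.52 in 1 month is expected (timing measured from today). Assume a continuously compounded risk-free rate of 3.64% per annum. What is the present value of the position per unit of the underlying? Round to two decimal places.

PV(remaining coupons) I = 3.52·e^(−0.0364·1/12) = 3.5093
Current forward F = (S − I)·e^(rT) = (125.14 − 3.5093)·e^(0.0364·12/12) = 121.6307 × 1.037071 = 126.1397
Value (long) = (F − K)·e^(−rT) = (126.1397 − 133.58) × 0.964255 = -7.1743
Short position value = −(long value) = ₹7.17

₹7.17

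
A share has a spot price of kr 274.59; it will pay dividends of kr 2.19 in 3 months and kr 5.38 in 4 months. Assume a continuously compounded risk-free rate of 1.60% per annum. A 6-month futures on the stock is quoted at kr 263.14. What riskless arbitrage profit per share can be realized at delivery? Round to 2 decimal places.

PV(dividends) I = 2.19·e^(−0.0160·3/12) + 5.38·e^(−0.0160·4/12) = 7.5326
Fair futures F* = (S − I)·e^(rT) = (274.59 − 7.5326)·e^0.008000 = 267.0574 × 1.008032 = 269.2024
Market kr 263.14 < fair 269.2024: forward underpriced → reverse cash-and-carry (short the stock, invest proceeds at r, pay the dividends, go long the forward).
Profit at T = |F_mkt − F*| = |263.14 − 269.2024| = kr 6.06 per share

kr 6.06 per share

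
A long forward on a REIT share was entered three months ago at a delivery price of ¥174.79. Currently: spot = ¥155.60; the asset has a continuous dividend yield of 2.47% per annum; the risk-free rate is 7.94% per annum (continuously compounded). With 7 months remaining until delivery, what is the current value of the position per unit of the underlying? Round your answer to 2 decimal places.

-¥13.50

Current fair forward for the remaining 7 months: F = S·e^((r − q)·T), (r − q) = 0.0794 − 0.0247 = 0.0547
F = 155.60 · e^(0.0547 × 7/12) = 155.60 × 1.032423 = 160.6450
Value of long forward = (F − K)·e^(−rT) = (160.6450 − 174.79) · e^(−0.0794·7/12)
= -14.1450 × 0.954740 = -13.50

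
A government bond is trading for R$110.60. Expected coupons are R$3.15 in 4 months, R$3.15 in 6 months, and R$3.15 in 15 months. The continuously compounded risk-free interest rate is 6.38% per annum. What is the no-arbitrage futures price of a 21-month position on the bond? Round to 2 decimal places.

R$113.55

PV(coupons) I = 3.15·e^(−0.0638·4/12) + 3.15·e^(−0.0638·6/12) + 3.15·e^(−0.0638·15/12)
I = 3.0837 + 3.0511 + 2.9085 = 9.0433
F = (S − I)·e^(rT) = (110.60 − 9.0433) · e^(0.0638·21/12)
= 101.5567 · e^0.111650 = 101.5567 × 1.118121 = R$113.55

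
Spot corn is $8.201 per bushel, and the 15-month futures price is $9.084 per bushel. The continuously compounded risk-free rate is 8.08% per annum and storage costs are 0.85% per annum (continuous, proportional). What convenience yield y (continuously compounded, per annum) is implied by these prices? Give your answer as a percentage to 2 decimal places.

0.75%

F = S·e^((r+u−y)T) ⇒ (r+u−y) = ln(F/S)/T
ln(9.084/8.201) = 0.102259; /T ⇒ 0.081807
y = r + u − ln(F/S)/T = 0.0808 + 0.0085 − 0.081807 = 0.007493
y = 0.75%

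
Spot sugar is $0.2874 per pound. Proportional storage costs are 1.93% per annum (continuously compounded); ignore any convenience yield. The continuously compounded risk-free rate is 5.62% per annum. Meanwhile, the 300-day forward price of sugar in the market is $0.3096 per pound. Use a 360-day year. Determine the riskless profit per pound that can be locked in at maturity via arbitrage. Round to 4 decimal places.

$0.0035 per pound

Fair forward: F* = S·e^(carry·T), with carry = (r + u) = 0.0562 + 0.0193 = 0.0755
F* = 0.2874 · e^(0.0755 × 300/360) = 0.2874 · e^0.062917 = 0.2874 × 1.064938 = $0.3061
Market $0.3096 > fair $0.3061: forward overpriced → cash-and-carry (buy spot, short the forward).
At maturity, profit = |F_mkt − F*| = |0.3096 − 0.3061| = $0.0035 per pound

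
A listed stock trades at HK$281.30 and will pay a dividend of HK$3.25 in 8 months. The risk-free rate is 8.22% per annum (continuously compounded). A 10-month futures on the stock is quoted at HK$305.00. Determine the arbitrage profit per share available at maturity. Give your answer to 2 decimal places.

PV(dividends) I = 3.25·e^(−0.0822·8/12) = 3.0767
Fair futures F* = (S − I)·e^(rT) = (281.30 − 3.0767)·e^0.068500 = 278.2233 × 1.070901 = 297.9496
Market HK$305.00 > fair 297.9496: forward overpriced → cash-and-carry (borrow at r, buy the stock and collect the dividends, short the forward).
Profit at T = |F_mkt − F*| = |305.00 − 297.9496| = HK$7.05 per share

HK$7.05 per share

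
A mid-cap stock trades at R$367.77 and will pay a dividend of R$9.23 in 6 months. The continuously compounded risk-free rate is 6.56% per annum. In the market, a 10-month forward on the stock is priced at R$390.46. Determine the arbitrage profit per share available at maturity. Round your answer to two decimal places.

R$11.46 per share

PV(dividends) I = 9.23·e^(−0.0656·6/12) = 8.9322
Fair forward F* = (S − I)·e^(rT) = (367.77 − 8.9322)·e^0.054667 = 358.8378 × 1.056189 = 379.0005
Market R$390.46 > fair 379.0005: forward overpriced → cash-and-carry (borrow at r, buy the stock and collect the dividends, short the forward).
Profit at T = |F_mkt − F*| = |390.46 − 379.0005| = R$11.46 per share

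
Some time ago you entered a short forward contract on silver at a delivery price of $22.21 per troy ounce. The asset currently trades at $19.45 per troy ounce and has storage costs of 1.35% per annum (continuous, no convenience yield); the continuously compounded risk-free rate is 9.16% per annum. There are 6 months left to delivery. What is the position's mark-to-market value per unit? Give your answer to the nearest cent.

$1.63 per troy ounce

Current fair forward for the remaining 6 months: F = S·e^((r + u)·T), (r + u) = 0.0916 + 0.0135 = 0.1051
F = 19.45 · e^(0.1051 × 6/12) = 19.45 × 1.053955 = 20.4994
Value of long forward = (F − K)·e^(−rT) = (20.4994 − 22.21) · e^(−0.0916·6/12)
= -1.7106 × 0.955233 = -1.63
Short position value = −(long value) = $1.63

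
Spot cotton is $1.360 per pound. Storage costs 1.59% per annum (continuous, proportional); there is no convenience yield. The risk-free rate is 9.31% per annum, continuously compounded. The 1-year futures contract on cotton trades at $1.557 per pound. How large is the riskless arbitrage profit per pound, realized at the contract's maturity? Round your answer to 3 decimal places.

Fair futures: F* = S·e^(carry·T), with carry = (r + u) = 0.0931 + 0.0159 = 0.1090
F* = 1.360 · e^(0.1090 × 1) = 1.360 · e^0.109000 = 1.360 × 1.115162 = $1.5166
Market $1.557 > fair $1.5166: forward overpriced → cash-and-carry (buy spot, short the forward).
At maturity, profit = |F_mkt − F*| = |1.557 − 1.5166| = $0.040 per pound

$0.040 per pound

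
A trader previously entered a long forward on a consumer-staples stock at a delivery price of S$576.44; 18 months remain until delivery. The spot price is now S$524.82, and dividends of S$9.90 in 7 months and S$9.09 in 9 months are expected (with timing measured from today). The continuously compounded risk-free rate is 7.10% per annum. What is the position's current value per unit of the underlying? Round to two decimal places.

-S$11.50

PV(remaining dividends) I = 9.90·e^(−0.0710·7/12) + 9.09·e^(−0.0710·9/12) = 18.1170
Current forward F = (S − I)·e^(rT) = (524.82 − 18.1170)·e^(0.0710·18/12) = 506.7030 × 1.112378 = 563.6453
Value (long) = (F − K)·e^(−rT) = (563.6453 − 576.44) × 0.898975 = -11.5021
Value = -S$11.50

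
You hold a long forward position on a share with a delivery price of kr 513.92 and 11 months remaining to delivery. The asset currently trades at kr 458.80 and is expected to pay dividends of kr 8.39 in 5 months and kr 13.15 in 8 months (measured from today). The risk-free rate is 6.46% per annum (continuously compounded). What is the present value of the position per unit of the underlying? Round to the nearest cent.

PV(remaining dividends) I = 8.39·e^(−0.0646·5/12) + 13.15·e^(−0.0646·8/12) = 20.7629
Current forward F = (S − I)·e^(rT) = (458.80 − 20.7629)·e^(0.0646·11/12) = 438.0371 × 1.061005 = 464.7596
Value (long) = (F − K)·e^(−rT) = (464.7596 − 513.92) × 0.942503 = -46.3338
Value = -kr 46.33

-kr 46.33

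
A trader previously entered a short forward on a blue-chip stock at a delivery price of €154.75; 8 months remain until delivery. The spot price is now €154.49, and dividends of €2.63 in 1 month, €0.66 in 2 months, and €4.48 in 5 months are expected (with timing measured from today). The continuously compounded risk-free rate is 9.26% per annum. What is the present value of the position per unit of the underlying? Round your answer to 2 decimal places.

PV(remaining dividends) I = 2.63·e^(−0.0926·1/12) + 0.66·e^(−0.0926·2/12) + 4.48·e^(−0.0926·5/12) = 7.5701
Current forward F = (S − I)·e^(rT) = (154.49 − 7.5701)·e^(0.0926·8/12) = 146.9199 × 1.063679 = 156.2756
Value (long) = (F − K)·e^(−rT) = (156.2756 − 154.75) × 0.940134 = 1.4343
Short position value = −(long value) = -€1.43

-€1.43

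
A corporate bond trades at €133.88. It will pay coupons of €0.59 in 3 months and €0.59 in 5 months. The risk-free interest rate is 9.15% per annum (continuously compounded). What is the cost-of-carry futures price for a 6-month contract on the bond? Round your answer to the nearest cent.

€138.95

PV(coupons) I = 0.59·e^(−0.0915·3/12) + 0.59·e^(−0.0915·5/12)
I = 0.5767 + 0.5679 = 1.1446
F = (S − I)·e^(rT) = (133.88 − 1.1446) · e^(0.0915·6/12)
= 132.7354 · e^0.045750 = 132.7354 × 1.046813 = €138.95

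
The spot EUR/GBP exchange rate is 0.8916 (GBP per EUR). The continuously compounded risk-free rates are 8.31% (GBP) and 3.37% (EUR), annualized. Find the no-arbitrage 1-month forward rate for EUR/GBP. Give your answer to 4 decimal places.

0.8953

F = S·e^((r_GBP − r_EUR)T) = 0.8916 · e^((0.0831 − 0.0337) × 1/12)
= 0.8916 · e^0.004117 = 0.8916 × 1.004125
F = 0.8953 GBP per EUR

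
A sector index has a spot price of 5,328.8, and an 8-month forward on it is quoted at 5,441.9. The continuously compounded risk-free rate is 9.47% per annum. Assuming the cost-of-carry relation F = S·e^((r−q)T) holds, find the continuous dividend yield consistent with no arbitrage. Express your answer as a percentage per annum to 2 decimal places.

From F = S·e^((r−q)T): (r − q) = ln(F/S)/T
ln(5441.9/5328.8) = ln(1.021224) = 0.021002
(r − q) = 0.021002 / (8/12) = 0.031503
q = r − ln(F/S)/T = 0.0947 − 0.031503 = 0.063197
q = 6.32%

6.32%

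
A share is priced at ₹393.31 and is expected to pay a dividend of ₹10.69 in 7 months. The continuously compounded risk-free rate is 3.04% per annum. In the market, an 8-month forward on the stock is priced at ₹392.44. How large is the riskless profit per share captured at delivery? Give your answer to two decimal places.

₹1.79 per share

PV(dividends) I = 10.69·e^(−0.0304·7/12) = 10.5021
Fair forward F* = (S − I)·e^(rT) = (393.31 − 10.5021)·e^0.020267 = 382.8079 × 1.020474 = 390.6455
Market ₹392.44 > fair 390.6455: forward overpriced → cash-and-carry (borrow at r, buy the stock and collect the dividends, short the forward).
Profit at T = |F_mkt − F*| = |392.44 − 390.6455| = ₹1.79 per share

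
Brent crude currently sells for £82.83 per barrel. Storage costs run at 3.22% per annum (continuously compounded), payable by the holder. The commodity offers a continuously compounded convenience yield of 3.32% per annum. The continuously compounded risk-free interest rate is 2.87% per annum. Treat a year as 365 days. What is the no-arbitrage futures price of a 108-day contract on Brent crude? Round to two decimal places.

Net carry = r + u − y = 0.0287 + 0.0322 − 0.0332 = 0.0277
F = S·e^((r+u−y)T) = 82.83 · e^(0.0277 × 108/365) = 82.83 · e^0.008196
= 82.83 × 1.008230 = £83.51 per barrel

£83.51 per barrel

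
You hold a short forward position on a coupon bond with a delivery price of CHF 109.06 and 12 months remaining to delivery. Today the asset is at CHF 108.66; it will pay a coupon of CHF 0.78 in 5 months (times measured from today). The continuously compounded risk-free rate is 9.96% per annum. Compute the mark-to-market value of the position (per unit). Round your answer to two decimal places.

PV(remaining coupons) I = 0.78·e^(−0.0996·5/12) = 0.7483
Current forward F = (S − I)·e^(rT) = (108.66 − 0.7483)·e^(0.0996·12/12) = 107.9117 × 1.104729 = 119.2132
Value (long) = (F − K)·e^(−rT) = (119.2132 − 109.06) × 0.905199 = 9.1907
Short position value = −(long value) = -CHF 9.19

-CHF 9.19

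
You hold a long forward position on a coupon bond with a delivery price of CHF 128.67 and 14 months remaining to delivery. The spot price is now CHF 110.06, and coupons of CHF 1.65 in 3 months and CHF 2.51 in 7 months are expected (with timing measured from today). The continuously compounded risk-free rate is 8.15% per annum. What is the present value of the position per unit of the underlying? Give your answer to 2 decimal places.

-CHF 10.95

PV(remaining coupons) I = 1.65·e^(−0.0815·3/12) + 2.51·e^(−0.0815·7/12) = 4.0102
Current forward F = (S − I)·e^(rT) = (110.06 − 4.0102)·e^(0.0815·14/12) = 106.0498 × 1.099750 = 116.6283
Value (long) = (F − K)·e^(−rT) = (116.6283 − 128.67) × 0.909297 = -10.9495
Value = -CHF 10.95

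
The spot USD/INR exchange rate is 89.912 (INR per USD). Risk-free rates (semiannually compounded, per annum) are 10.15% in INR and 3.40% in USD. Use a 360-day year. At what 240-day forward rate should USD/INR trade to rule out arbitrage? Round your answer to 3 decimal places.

By covered interest parity, F = S · (1+r_INR/2)^(2T) / (1+r_USD/2)^(2T)
= 89.912 × 1.068233 / 1.022731 = 89.912 × 1.044491
F = 93.912 INR per USD

93.912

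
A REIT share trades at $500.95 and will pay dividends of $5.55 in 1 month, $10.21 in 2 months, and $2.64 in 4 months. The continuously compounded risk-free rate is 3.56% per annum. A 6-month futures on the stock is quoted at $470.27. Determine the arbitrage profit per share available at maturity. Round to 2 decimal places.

PV(dividends) I = 5.55·e^(−0.0356·1/12) + 10.21·e^(−0.0356·2/12) + 2.64·e^(−0.0356·4/12) = 18.2920
Fair futures F* = (S − I)·e^(rT) = (500.95 − 18.2920)·e^0.017800 = 482.6580 × 1.017959 = 491.3261
Market $470.27 < fair 491.3261: forward underpriced → reverse cash-and-carry (short the stock, invest proceeds at r, pay the dividends, go long the forward).
Profit at T = |F_mkt − F*| = |470.27 − 491.3261| = $21.06 per share

$21.06 per share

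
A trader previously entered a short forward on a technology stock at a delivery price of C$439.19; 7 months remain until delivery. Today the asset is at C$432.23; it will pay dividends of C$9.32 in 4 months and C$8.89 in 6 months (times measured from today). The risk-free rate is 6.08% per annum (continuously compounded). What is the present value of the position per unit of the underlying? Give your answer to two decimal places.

C$9.41

PV(remaining dividends) I = 9.32·e^(−0.0608·4/12) + 8.89·e^(−0.0608·6/12) = 17.7568
Current forward F = (S − I)·e^(rT) = (432.23 − 17.7568)·e^(0.0608·7/12) = 414.4732 × 1.036103 = 429.4369
Value (long) = (F − K)·e^(−rT) = (429.4369 − 439.19) × 0.965155 = -9.4133
Short position value = −(long value) = C$9.41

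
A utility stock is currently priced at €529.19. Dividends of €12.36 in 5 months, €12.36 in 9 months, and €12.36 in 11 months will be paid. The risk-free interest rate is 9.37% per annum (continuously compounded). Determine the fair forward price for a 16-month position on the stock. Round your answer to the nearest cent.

€560.24

PV(dividends) I = 12.36·e^(−0.0937·5/12) + 12.36·e^(−0.0937·9/12) + 12.36·e^(−0.0937·11/12)
I = 11.8867 + 11.5212 + 11.3427 = 34.7506
F = (S − I)·e^(rT) = (529.19 − 34.7506) · e^(0.0937·16/12)
= 494.4394 · e^0.124933 = 494.4394 × 1.133073 = €560.24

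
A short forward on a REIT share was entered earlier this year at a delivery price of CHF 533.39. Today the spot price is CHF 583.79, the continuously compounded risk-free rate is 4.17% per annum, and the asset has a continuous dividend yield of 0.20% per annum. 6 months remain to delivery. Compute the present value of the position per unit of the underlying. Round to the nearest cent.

Current fair forward for the remaining 6 months: F = S·e^((r − q)·T), (r − q) = 0.0417 − 0.0020 = 0.0397
F = 583.79 · e^(0.0397 × 6/12) = 583.79 × 1.020048 = 595.4938
Value of long forward = (F − K)·e^(−rT) = (595.4938 − 533.39) · e^(−0.0417·6/12)
= 62.1038 × 0.979366 = 60.82
Short position value = −(long value) = -CHF 60.82

-CHF 60.82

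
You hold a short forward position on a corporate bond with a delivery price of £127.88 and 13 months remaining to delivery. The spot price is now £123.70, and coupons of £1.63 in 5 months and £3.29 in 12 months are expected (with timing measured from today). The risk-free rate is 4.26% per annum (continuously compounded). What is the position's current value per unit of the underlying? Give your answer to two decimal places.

PV(remaining coupons) I = 1.63·e^(−0.0426·5/12) + 3.29·e^(−0.0426·12/12) = 4.7541
Current forward F = (S − I)·e^(rT) = (123.70 − 4.7541)·e^(0.0426·13/12) = 118.9459 × 1.047231 = 124.5638
Value (long) = (F − K)·e^(−rT) = (124.5638 − 127.88) × 0.954899 = -3.1666
Short position value = −(long value) = £3.17

£3.17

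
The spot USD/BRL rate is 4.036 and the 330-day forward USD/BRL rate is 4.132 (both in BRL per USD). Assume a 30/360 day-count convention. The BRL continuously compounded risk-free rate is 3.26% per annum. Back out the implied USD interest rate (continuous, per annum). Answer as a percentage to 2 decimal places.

0.70%

F = S·e^((r_BRL − r_USD)T) ⇒ r_USD = r_BRL − ln(F/S)/T
ln(4.132/4.036) = 0.023507; /(330/360) = 0.025644
r_USD = 0.0326 − 0.025644 = 0.006956
r_USD = 0.70%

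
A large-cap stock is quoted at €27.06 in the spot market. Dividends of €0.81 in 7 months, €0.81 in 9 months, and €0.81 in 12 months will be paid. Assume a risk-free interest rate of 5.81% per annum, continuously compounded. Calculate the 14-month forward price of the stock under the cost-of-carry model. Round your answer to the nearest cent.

PV(dividends) I = 0.81·e^(−0.0581·7/12) + 0.81·e^(−0.0581·9/12) + 0.81·e^(−0.0581·12/12)
I = 0.7830 + 0.7755 + 0.7643 = 2.3228
F = (S − I)·e^(rT) = (27.06 − 2.3228) · e^(0.0581·14/12)
= 24.7372 · e^0.067783 = 24.7372 × 1.070133 = €26.47

€26.47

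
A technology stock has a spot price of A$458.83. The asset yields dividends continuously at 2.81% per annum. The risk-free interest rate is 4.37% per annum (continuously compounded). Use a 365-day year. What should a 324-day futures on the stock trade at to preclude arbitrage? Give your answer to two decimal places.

F = S·e^((r − q)T) = 458.83 · e^((0.0437 − 0.0281) × 324/365)
= 458.83 · e^0.013848 = 458.83 × 1.013944
F = A$465.23

A$465.23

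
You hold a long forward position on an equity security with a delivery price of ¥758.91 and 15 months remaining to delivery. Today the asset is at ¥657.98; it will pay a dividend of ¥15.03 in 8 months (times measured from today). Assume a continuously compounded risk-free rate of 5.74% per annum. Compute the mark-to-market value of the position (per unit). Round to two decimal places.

-¥62.85

PV(remaining dividends) I = 15.03·e^(−0.0574·8/12) = 14.4657
Current forward F = (S − I)·e^(rT) = (657.98 − 14.4657)·e^(0.0574·15/12) = 643.5143 × 1.074387 = 691.3834
Value (long) = (F − K)·e^(−rT) = (691.3834 − 758.91) × 0.930764 = -62.8513
Value = -¥62.85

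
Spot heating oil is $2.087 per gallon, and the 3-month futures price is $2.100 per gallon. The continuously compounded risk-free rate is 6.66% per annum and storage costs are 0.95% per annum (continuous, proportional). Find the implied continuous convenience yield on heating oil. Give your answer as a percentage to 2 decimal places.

F = S·e^((r+u−y)T) ⇒ (r+u−y) = ln(F/S)/T
ln(2.100/2.087) = 0.006210; /T ⇒ 0.024840
y = r + u − ln(F/S)/T = 0.0666 + 0.0095 − 0.024840 = 0.051260
y = 5.13%

5.13%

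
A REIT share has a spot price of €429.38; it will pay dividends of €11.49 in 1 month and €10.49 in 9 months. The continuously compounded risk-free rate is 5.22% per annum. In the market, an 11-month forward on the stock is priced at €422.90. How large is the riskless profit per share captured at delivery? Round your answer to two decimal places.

PV(dividends) I = 11.49·e^(−0.0522·1/12) + 10.49·e^(−0.0522·9/12) = 21.5274
Fair forward F* = (S − I)·e^(rT) = (429.38 − 21.5274)·e^0.047850 = 407.8526 × 1.049013 = 427.8427
Market €422.90 < fair 427.8427: forward underpriced → reverse cash-and-carry (short the stock, invest proceeds at r, pay the dividends, go long the forward).
Profit at T = |F_mkt − F*| = |422.90 − 427.8427| = €4.94 per share

€4.94 per share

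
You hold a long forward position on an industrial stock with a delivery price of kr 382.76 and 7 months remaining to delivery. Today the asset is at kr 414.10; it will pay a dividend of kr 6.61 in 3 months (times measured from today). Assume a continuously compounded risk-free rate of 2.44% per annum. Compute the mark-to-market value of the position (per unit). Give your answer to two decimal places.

kr 30.18

PV(remaining dividends) I = 6.61·e^(−0.0244·3/12) = 6.5698
Current forward F = (S − I)·e^(rT) = (414.10 − 6.5698)·e^(0.0244·7/12) = 407.5302 × 1.014335 = 413.3721
Value (long) = (F − K)·e^(−rT) = (413.3721 − 382.76) × 0.985867 = 30.1795
Value = kr 30.18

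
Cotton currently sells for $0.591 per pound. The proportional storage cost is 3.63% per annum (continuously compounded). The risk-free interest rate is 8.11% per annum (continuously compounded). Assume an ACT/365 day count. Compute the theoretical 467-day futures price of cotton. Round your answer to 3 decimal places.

$0.687 per pound

Net carry = r + u − y = 0.0811 + 0.0363 − 0.0000 = 0.1174
F = S·e^((r+u−y)T) = 0.591 · e^(0.1174 × 467/365) = 0.591 · e^0.150208
= 0.591 × 1.162076 = $0.687 per pound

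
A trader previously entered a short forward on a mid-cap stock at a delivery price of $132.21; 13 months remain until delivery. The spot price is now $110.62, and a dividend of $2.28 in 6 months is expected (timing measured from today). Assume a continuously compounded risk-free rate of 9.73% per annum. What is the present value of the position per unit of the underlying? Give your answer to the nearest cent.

$10.54

PV(remaining dividends) I = 2.28·e^(−0.0973·6/12) = 2.1717
Current forward F = (S − I)·e^(rT) = (110.62 − 2.1717)·e^(0.0973·13/12) = 108.4483 × 1.111164 = 120.5038
Value (long) = (F − K)·e^(−rT) = (120.5038 − 132.21) × 0.899957 = -10.5351
Short position value = −(long value) = $10.54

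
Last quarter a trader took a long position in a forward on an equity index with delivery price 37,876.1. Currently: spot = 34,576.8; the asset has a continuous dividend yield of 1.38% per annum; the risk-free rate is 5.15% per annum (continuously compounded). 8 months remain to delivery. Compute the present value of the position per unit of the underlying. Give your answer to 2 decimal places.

Current fair forward for the remaining 8 months: F = S·e^((r − q)·T), (r − q) = 0.0515 − 0.0138 = 0.0377
F = 34576.8 · e^(0.0377 × 8/12) = 34576.8 × 1.02545184 = 35456.8432
Value of long forward = (F − K)·e^(−rT) = (35456.8432 − 37876.1) · e^(−0.0515·8/12)
= -2419.2568 × 0.96624937 = -2337.61

-2337.61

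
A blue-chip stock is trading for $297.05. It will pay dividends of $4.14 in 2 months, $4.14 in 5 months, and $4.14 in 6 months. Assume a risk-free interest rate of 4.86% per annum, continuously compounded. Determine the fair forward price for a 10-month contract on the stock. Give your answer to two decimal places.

$296.62

PV(dividends) I = 4.14·e^(−0.0486·2/12) + 4.14·e^(−0.0486·5/12) + 4.14·e^(−0.0486·6/12)
I = 4.1066 + 4.0570 + 4.0406 = 12.2042
F = (S − I)·e^(rT) = (297.05 − 12.2042) · e^(0.0486·10/12)
= 284.8458 · e^0.040500 = 284.8458 × 1.041331 = $296.62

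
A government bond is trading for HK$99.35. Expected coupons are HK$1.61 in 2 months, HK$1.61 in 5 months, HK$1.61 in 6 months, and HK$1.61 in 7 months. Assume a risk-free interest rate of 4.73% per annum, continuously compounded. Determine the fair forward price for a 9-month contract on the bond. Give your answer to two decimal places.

HK$96.40

PV(coupons) I = 1.61·e^(−0.0473·2/12) + 1.61·e^(−0.0473·5/12) + 1.61·e^(−0.0473·6/12) + 1.61·e^(−0.0473·7/12)
I = 1.5974 + 1.5786 + 1.5724 + 1.5662 = 6.3146
F = (S − I)·e^(rT) = (99.35 − 6.3146) · e^(0.0473·9/12)
= 93.0354 · e^0.035475 = 93.0354 × 1.036112 = HK$96.40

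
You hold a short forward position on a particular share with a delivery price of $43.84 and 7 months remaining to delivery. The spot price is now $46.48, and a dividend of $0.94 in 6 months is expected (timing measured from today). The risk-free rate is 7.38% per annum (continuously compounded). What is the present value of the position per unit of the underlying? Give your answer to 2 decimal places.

-$3.58

PV(remaining dividends) I = 0.94·e^(−0.0738·6/12) = 0.9059
Current forward F = (S − I)·e^(rT) = (46.48 − 0.9059)·e^(0.0738·7/12) = 45.5741 × 1.043990 = 47.5789
Value (long) = (F − K)·e^(−rT) = (47.5789 − 43.84) × 0.957863 = 3.5814
Short position value = −(long value) = -$3.58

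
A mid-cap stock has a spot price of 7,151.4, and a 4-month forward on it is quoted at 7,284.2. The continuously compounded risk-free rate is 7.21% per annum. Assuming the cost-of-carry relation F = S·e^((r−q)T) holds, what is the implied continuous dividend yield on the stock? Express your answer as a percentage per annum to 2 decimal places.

From F = S·e^((r−q)T): (r − q) = ln(F/S)/T
ln(7284.2/7151.4) = ln(1.018570) = 0.018400
(r − q) = 0.018400 / (4/12) = 0.055200
q = r − ln(F/S)/T = 0.0721 − 0.055200 = 0.016900
q = 1.69%

1.69%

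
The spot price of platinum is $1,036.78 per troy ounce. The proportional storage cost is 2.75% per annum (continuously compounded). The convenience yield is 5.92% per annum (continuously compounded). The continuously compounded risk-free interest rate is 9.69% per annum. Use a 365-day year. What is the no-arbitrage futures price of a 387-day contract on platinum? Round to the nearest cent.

$1,110.99 per troy ounce

Net carry = r + u − y = 0.0969 + 0.0275 − 0.0592 = 0.0652
F = S·e^((r+u−y)T) = 1036.78 · e^(0.0652 × 387/365) = 1036.78 · e^0.06912986
= 1036.78 × 1.07157535 = $1,110.99 per troy ounce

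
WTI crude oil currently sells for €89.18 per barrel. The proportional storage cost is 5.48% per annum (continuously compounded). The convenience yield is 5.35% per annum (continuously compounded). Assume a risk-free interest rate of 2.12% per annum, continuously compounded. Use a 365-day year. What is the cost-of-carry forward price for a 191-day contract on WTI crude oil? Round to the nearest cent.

Net carry = r + u − y = 0.0212 + 0.0548 − 0.0535 = 0.0225
F = S·e^((r+u−y)T) = 89.18 · e^(0.0225 × 191/365) = 89.18 · e^0.011774
= 89.18 × 1.011844 = €90.24 per barrel

€90.24 per barrel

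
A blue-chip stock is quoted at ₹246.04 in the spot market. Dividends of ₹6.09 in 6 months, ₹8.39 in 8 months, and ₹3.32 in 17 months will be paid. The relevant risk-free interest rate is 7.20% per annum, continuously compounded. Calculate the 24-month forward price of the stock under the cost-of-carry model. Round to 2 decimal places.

PV(dividends) I = 6.09·e^(−0.0720·6/12) + 8.39·e^(−0.0720·8/12) + 3.32·e^(−0.0720·17/12)
I = 5.8747 + 7.9968 + 2.9981 = 16.8696
F = (S − I)·e^(rT) = (246.04 − 16.8696) · e^(0.0720·24/12)
= 229.1704 · e^0.144000 = 229.1704 × 1.154884 = ₹264.67

₹264.67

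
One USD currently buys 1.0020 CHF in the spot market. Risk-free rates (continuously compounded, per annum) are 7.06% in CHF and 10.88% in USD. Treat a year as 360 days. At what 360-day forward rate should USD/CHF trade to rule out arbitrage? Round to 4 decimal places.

0.9644

F = S·e^((r_CHF − r_USD)T) = 1.0020 · e^((0.0706 − 0.1088) × 360/360)
= 1.0020 · e^-0.038200 = 1.0020 × 0.962520
F = 0.9644 CHF per USD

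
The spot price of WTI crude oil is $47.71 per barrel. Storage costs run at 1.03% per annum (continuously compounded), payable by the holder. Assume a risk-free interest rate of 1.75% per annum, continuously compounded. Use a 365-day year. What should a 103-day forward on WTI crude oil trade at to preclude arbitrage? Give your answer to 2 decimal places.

Net carry = r + u − y = 0.0175 + 0.0103 − 0.0000 = 0.0278
F = S·e^((r+u−y)T) = 47.71 · e^(0.0278 × 103/365) = 47.71 · e^0.007845
= 47.71 × 1.007876 = $48.09 per barrel

$48.09 per barrel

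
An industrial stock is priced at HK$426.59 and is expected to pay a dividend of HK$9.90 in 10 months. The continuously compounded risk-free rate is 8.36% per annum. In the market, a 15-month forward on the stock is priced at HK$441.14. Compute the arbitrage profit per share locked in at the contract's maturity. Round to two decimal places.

PV(dividends) I = 9.90·e^(−0.0836·10/12) = 9.2338
Fair forward F* = (S − I)·e^(rT) = (426.59 − 9.2338)·e^0.104500 = 417.3562 × 1.110155 = 463.3301
Market HK$441.14 < fair 463.3301: forward underpriced → reverse cash-and-carry (short the stock, invest proceeds at r, pay the dividends, go long the forward).
Profit at T = |F_mkt − F*| = |441.14 − 463.3301| = HK$22.19 per share

HK$22.19 per share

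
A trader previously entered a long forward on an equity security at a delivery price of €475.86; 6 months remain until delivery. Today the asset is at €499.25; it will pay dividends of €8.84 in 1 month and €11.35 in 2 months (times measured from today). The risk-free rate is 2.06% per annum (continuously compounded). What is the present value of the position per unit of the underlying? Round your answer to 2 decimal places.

PV(remaining dividends) I = 8.84·e^(−0.0206·1/12) + 11.35·e^(−0.0206·2/12) = 20.1359
Current forward F = (S − I)·e^(rT) = (499.25 − 20.1359)·e^(0.0206·6/12) = 479.1141 × 1.010353 = 484.0744
Value (long) = (F − K)·e^(−rT) = (484.0744 − 475.86) × 0.989753 = 8.1302
Value = €8.13

€8.13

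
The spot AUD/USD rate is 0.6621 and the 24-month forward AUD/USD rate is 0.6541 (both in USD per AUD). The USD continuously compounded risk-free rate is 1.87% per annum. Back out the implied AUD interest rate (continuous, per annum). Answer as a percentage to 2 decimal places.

2.48%

F = S·e^((r_USD − r_AUD)T) ⇒ r_AUD = r_USD − ln(F/S)/T
ln(0.6541/0.6621) = -0.012156; /(24/12) = -0.006078
r_AUD = 0.0187 + 0.006078 = 0.024778
r_AUD = 2.48%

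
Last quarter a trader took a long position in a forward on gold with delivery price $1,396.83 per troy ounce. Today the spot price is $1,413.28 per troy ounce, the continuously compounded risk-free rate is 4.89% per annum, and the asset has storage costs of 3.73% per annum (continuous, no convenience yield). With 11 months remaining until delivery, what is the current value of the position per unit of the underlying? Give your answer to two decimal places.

Current fair forward for the remaining 11 months: F = S·e^((r + u)·T), (r + u) = 0.0489 + 0.0373 = 0.0862
F = 1413.28 · e^(0.0862 × 11/12) = 1413.28 × 1.08222236 = 1529.4832
Value of long forward = (F − K)·e^(−rT) = (1529.4832 − 1396.83) · e^(−0.0489·11/12)
= 132.6532 × 0.95616480 = 126.84

$126.84 per troy ounce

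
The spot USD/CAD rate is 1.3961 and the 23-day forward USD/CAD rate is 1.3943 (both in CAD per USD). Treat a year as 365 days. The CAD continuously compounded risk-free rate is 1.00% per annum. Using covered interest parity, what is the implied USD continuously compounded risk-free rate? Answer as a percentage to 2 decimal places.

F = S·e^((r_CAD − r_USD)T) ⇒ r_USD = r_CAD − ln(F/S)/T
ln(1.3943/1.3961) = -0.001290; /(23/365) = -0.020472
r_USD = 0.0100 + 0.020472 = 0.030472
r_USD = 3.05%

3.05%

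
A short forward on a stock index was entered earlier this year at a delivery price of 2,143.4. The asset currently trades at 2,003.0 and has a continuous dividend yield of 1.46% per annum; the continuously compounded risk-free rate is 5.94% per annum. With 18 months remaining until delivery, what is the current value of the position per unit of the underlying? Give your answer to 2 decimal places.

1.07

Current fair forward for the remaining 18 months: F = S·e^((r − q)·T), (r − q) = 0.0594 − 0.0146 = 0.0448
F = 2003.0 · e^(0.0448 × 18/12) = 2003.0 × 1.06950936 = 2142.2272
Value of long forward = (F − K)·e^(−rT) = (2142.2272 − 2143.4) · e^(−0.0594·18/12)
= -1.1728 × 0.91475409 = -1.07
Short position value = −(long value) = 1.07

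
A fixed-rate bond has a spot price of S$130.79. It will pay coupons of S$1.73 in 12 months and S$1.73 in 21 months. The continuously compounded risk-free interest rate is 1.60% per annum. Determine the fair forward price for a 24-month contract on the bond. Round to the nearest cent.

PV(coupons) I = 1.73·e^(−0.0160·12/12) + 1.73·e^(−0.0160·21/12)
I = 1.7025 + 1.6822 = 3.3847
F = (S − I)·e^(rT) = (130.79 − 3.3847) · e^(0.0160·24/12)
= 127.4053 · e^0.032000 = 127.4053 × 1.032518 = S$131.55

S$131.55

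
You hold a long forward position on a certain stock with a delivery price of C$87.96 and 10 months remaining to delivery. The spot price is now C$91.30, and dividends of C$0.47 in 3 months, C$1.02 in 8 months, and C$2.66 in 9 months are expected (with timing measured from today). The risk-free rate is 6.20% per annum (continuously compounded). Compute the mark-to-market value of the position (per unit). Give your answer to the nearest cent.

PV(remaining dividends) I = 0.47·e^(−0.0620·3/12) + 1.02·e^(−0.0620·8/12) + 2.66·e^(−0.0620·9/12) = 3.9806
Current forward F = (S − I)·e^(rT) = (91.30 − 3.9806)·e^(0.0620·10/12) = 87.3194 × 1.053025 = 91.9495
Value (long) = (F − K)·e^(−rT) = (91.9495 − 87.96) × 0.949645 = 3.7886
Value = C$3.79

C$3.79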